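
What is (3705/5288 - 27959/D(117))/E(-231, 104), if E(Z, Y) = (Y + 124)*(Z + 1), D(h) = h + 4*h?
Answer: 145679767/162222091200 ≈ 0.00089803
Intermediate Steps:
D(h) = 5*h
E(Z, Y) = (1 + Z)*(124 + Y) (E(Z, Y) = (124 + Y)*(1 + Z) = (1 + Z)*(124 + Y))
(3705/5288 - 27959/D(117))/E(-231, 104) = (3705/5288 - 27959/(5*117))/(124 + 104 + 124*(-231) + 104*(-231)) = (3705*(1/5288) - 27959/585)/(124 + 104 - 28644 - 24024) = (3705/5288 - 27959*1/585)/(-52440) = (3705/5288 - 27959/585)*(-1/52440) = -145679767/3093480*(-1/52440) = 145679767/162222091200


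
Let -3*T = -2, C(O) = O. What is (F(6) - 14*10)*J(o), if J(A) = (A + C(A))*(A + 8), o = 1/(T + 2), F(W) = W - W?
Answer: -7035/8 ≈ -879.38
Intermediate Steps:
F(W) = 0
T = ⅔ (T = -⅓*(-2) = ⅔ ≈ 0.66667)
o = 3/8 (o = 1/(⅔ + 2) = 1/(8/3) = 3/8 ≈ 0.37500)
J(A) = 2*A*(8 + A) (J(A) = (A + A)*(A + 8) = (2*A)*(8 + A) = 2*A*(8 + A))
(F(6) - 14*10)*J(o) = (0 - 14*10)*(2*(3/8)*(8 + 3/8)) = (0 - 140)*(2*(3/8)*(67/8)) = -140*201/32 = -7035/8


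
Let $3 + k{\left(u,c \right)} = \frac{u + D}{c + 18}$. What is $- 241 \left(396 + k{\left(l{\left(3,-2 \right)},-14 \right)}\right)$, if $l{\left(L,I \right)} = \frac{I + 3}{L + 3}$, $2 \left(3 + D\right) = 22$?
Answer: $- \frac{2284921}{24} \approx -95205.0$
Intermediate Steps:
$D = 8$ ($D = -3 + \frac{1}{2} \cdot 22 = -3 + 11 = 8$)
$l{\left(L,I \right)} = \frac{3 + I}{3 + L}$
$k{\left(u,c \right)} = -3 + \frac{8 + u}{18 + c}$ ($k{\left(u,c \right)} = -3 + \frac{u + 8}{c + 18} = -3 + \frac{8 + u}{18 + c}$)
$- 241 \left(396 + k{\left(l{\left(3,-2 \right)},-14 \right)}\right) = - 241 \left(396 + \frac{-46 + \frac{3 - 2}{3 + 3} - -42}{18 - 14}\right) = - 241 \left(396 + \frac{-46 + \frac{1}{6} \cdot 1 + 42}{4}\right) = - 241 \left(396 + \frac{-46 + \frac{1}{6} + 42}{4}\right) = - 241 \left(396 + \frac{1}{4} \left(- \frac{23}{6}\right)\right) = - 241 \left(396 - \frac{23}{24}\right) = \left(-241\right) \frac{9481}{24} = - \frac{2284921}{24}$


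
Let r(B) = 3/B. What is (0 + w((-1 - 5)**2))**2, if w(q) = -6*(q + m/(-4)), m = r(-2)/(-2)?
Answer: 2954961/64 ≈ 46171.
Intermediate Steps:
m = 3/4 (m = (3/(-2))/(-2) = (3*(-1/2))*(-1/2) = -3/2*(-1/2) = 3/4 ≈ 0.75000)
w(q) = 9/8 - 6*q (w(q) = -6*(q + (3/4)/(-4)) = -6*(q + (3/4)*(-1/4)) = -6*(q - 3/16) = -6*(-3/16 + q) = 9/8 - 6*q)
(0 + w((-1 - 5)**2))**2 = (0 + (9/8 - 6*(-1 - 5)**2))**2 = (0 + (9/8 - 6*(-6)**2))**2 = (0 + (9/8 - 6*36))**2 = (0 + (9/8 - 216))**2 = (0 - 1719/8)**2 = (-1719/8)**2 = 2954961/64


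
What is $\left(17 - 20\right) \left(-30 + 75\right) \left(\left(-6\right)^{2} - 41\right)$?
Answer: $675$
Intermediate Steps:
$\left(17 - 20\right) \left(-30 + 75\right) \left(\left(-6\right)^{2} - 41\right) = - 3 \cdot 45 \left(36 - 41\right) = - 3 \cdot 45 \left(-5\right) = \left(-3\right) \left(-225\right) = 675$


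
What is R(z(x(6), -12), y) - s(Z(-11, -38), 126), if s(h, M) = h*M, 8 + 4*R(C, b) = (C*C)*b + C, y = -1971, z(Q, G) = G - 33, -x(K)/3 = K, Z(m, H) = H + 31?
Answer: -996950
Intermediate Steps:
Z(m, H) = 31 + H
x(K) = -3*K
z(Q, G) = -33 + G
R(C, b) = -2 + C/4 + b*C**2/4 (R(C, b) = -2 + ((C*C)*b + C)/4 = -2 + (C**2*b + C)/4 = -2 + (b*C**2 + C)/4 = -2 + (C + b*C**2)/4 = -2 + (C/4 + b*C**2/4) = -2 + C/4 + b*C**2/4)
s(h, M) = M*h
R(z(x(6), -12), y) - s(Z(-11, -38), 126) = (-2 + (-33 - 12)/4 + (1/4)*(-1971)*(-33 - 12)**2) - 126*(31 - 38) = (-2 + (1/4)*(-45) + (1/4)*(-1971)*(-45)**2) - 126*(-7) = (-2 - 45/4 + (1/4)*(-1971)*2025) - 1*(-882) = (-2 - 45/4 - 3991275/4) + 882 = -997832 + 882 = -996950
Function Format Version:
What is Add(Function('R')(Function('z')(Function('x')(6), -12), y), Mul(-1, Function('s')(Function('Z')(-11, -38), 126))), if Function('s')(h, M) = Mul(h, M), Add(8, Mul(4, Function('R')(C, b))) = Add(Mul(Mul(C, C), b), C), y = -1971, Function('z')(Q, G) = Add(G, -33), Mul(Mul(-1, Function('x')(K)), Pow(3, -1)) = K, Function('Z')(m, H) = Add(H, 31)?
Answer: -996950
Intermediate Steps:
Function('Z')(m, H) = Add(31, H)
Function('x')(K) = Mul(-3, K)
Function('z')(Q, G) = Add(-33, G)
Function('R')(C, b) = Add(-2, Mul(Rational(1, 4), C), Mul(Rational(1, 4), b, Pow(C, 2))) (Function('R')(C, b) = Add(-2, Mul(Rational(1, 4), Add(Mul(Mul(C, C), b), C))) = Add(-2, Mul(Rational(1, 4), Add(Mul(Pow(C, 2), b), C))) = Add(-2, Mul(Rational(1, 4), Add(Mul(b, Pow(C, 2)), C))) = Add(-2, Mul(Rational(1, 4), Add(C, Mul(b, Pow(C, 2))))) = Add(-2, Add(Mul(Rational(1, 4), C), Mul(Rational(1, 4), b, Pow(C, 2)))) = Add(-2, Mul(Rational(1, 4), C), Mul(Rational(1, 4), b, Pow(C, 2))))
Function('s')(h, M) = Mul(M, h)
Add(Function('R')(Function('z')(Function('x')(6), -12), y), Mul(-1, Function('s')(Function('Z')(-11, -38), 126))) = Add(Add(-2, Mul(Rational(1, 4), Add(-33, -12)), Mul(Rational(1, 4), -1971, Pow(Add(-33, -12), 2))), Mul(-1, Mul(126, Add(31, -38)))) = Add(Add(-2, Mul(Rational(1, 4), -45), Mul(Rational(1, 4), -1971, Pow(-45, 2))), Mul(-1, Mul(126, -7))) = Add(Add(-2, Rational(-45, 4), Mul(Rational(1, 4), -1971, 2025)), Mul(-1, -882)) = Add(Add(-2, Rational(-45, 4), Rational(-3991275, 4)), 882) = Add(-997832, 882) = -996950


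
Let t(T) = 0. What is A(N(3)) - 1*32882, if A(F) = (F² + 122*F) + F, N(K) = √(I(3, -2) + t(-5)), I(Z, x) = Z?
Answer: -32879 + 123*√3 ≈ -32666.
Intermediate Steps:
N(K) = √3 (N(K) = √(3 + 0) = √3)
A(F) = F² + 123*F
A(N(3)) - 1*32882 = √3*(123 + √3) - 1*32882 = √3*(123 + √3) - 32882 = -32882 + √3*(123 + √3)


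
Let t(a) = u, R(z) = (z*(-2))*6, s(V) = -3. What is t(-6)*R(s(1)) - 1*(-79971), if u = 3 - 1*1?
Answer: 80043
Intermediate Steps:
R(z) = -12*z (R(z) = -2*z*6 = -12*z)
u = 2 (u = 3 - 1 = 2)
t(a) = 2
t(-6)*R(s(1)) - 1*(-79971) = 2*(-12*(-3)) - 1*(-79971) = 2*36 + 79971 = 72 + 79971 = 80043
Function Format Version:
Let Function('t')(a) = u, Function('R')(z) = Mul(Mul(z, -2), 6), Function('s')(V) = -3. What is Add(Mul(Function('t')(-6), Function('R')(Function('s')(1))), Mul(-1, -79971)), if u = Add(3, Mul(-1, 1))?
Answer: 80043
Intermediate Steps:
Function('R')(z) = Mul(-12, z) (Function('R')(z) = Mul(Mul(-2, z), 6) = Mul(-12, z))
u = 2 (u = Add(3, -1) = 2)
Function('t')(a) = 2
Add(Mul(Function('t')(-6), Function('R')(Function('s')(1))), Mul(-1, -79971)) = Add(Mul(2, Mul(-12, -3)), Mul(-1, -79971)) = Add(Mul(2, 36), 79971) = Add(72, 79971) = 80043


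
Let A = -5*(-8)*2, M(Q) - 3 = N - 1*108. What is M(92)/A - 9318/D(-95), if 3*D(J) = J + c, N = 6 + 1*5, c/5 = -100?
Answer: 218039/4760 ≈ 45.807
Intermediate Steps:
c = -500 (c = 5*(-100) = -500)
N = 11 (N = 6 + 5 = 11)
D(J) = -500/3 + J/3 (D(J) = (J - 500)/3 = (-500 + J)/3 = -500/3 + J/3)
M(Q) = -94 (M(Q) = 3 + (11 - 1*108) = 3 + (11 - 108) = 3 - 97 = -94)
A = 80 (A = 40*2 = 80)
M(92)/A - 9318/D(-95) = -94/80 - 9318/(-500/3 + (⅓)*(-95)) = -94*1/80 - 9318/(-500/3 - 95/3) = -47/40 - 9318/(-595/3) = -47/40 - 9318*(-3/595) = -47/40 + 27954/595 = 218039/4760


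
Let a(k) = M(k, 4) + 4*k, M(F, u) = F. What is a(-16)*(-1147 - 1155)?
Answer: 184160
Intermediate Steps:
a(k) = 5*k (a(k) = k + 4*k = 5*k)
a(-16)*(-1147 - 1155) = (5*(-16))*(-1147 - 1155) = -80*(-2302) = 184160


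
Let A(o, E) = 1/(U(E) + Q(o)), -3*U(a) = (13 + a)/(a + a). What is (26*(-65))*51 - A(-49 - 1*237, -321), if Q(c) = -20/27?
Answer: -224263491/2602 ≈ -86189.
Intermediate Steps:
U(a) = -(13 + a)/(6*a) (U(a) = -(13 + a)/(3*(a + a)) = -(13 + a)/(3*(2*a)) = -(13 + a)*1/(2*a)/3 = -(13 + a)/(6*a))
Q(c) = -20/27 (Q(c) = -20*1/27 = -20/27)
A(o, E) = 1/(-20/27 + (-13 - E)/(6*E)) (A(o, E) = 1/((-13 - E)/(6*E) - 20/27) = 1/(-20/27 + (-13 - E)/(6*E)))
(26*(-65))*51 - A(-49 - 1*237, -321) = (26*(-65))*51 - (-54)*(-321)/(117 + 49*(-321)) = -1690*51 - (-54)*(-321)/(117 - 15729) = -86190 - (-54)*(-321)/(-15612) = -86190 - (-54)*(-321)*(-1)/15612 = -86190 - 1*(-2889/2602) = -86190 + 2889/2602 = -224263491/2602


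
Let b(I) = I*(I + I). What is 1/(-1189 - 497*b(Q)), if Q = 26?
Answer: -1/673133 ≈ -1.4856e-6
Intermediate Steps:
b(I) = 2*I² (b(I) = I*(2*I) = 2*I²)
1/(-1189 - 497*b(Q)) = 1/(-1189 - 994*26²) = 1/(-1189 - 994*676) = 1/(-1189 - 497*1352) = 1/(-1189 - 671944) = 1/(-673133) = -1/673133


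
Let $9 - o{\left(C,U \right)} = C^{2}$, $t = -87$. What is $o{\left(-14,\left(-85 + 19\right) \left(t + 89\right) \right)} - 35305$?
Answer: $-35492$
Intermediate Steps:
$o{\left(C,U \right)} = 9 - C^{2}$
$o{\left(-14,\left(-85 + 19\right) \left(t + 89\right) \right)} - 35305 = \left(9 - \left(-14\right)^{2}\right) - 35305 = \left(9 - 196\right) - 35305 = -187 - 35305 = -35492$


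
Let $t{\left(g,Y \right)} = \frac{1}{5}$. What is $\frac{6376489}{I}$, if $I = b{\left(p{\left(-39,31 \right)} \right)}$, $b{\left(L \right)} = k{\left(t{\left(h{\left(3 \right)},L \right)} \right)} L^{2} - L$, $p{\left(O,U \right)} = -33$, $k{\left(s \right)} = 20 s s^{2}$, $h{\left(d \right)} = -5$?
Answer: $\frac{159412225}{5181} \approx 30769.0$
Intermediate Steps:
$t{\left(g,Y \right)} = \frac{1}{5}$
$k{\left(s \right)} = 20 s^{3}$
$b{\left(L \right)} = - L + \frac{4 L^{2}}{25}$ ($b{\left(L \right)} = \frac{20}{125} L^{2} - L = 20 \cdot \frac{1}{125} L^{2} - L = \frac{4 L^{2}}{25} - L = - L + \frac{4 L^{2}}{25}$)
$I = \frac{5181}{25}$ ($I = \frac{1}{25} \left(-33\right) \left(-25 + 4 \left(-33\right)\right) = \frac{1}{25} \left(-33\right) \left(-25 - 132\right) = \frac{1}{25} \left(-33\right) \left(-157\right) = \frac{5181}{25} \approx 207.24$)
$\frac{6376489}{I} = \frac{6376489}{\frac{5181}{25}} = 6376489 \cdot \frac{25}{5181} = \frac{159412225}{5181}$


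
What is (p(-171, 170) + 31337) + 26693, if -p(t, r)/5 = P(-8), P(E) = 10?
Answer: 57980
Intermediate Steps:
p(t, r) = -50 (p(t, r) = -5*10 = -50)
(p(-171, 170) + 31337) + 26693 = (-50 + 31337) + 26693 = 31287 + 26693 = 57980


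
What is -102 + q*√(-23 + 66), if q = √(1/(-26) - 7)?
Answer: -102 + I*√204594/26 ≈ -102.0 + 17.397*I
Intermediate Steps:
q = I*√4758/26 (q = √(-1/26 - 7) = √(-183/26) = I*√4758/26 ≈ 2.653*I)
-102 + q*√(-23 + 66) = -102 + (I*√4758/26)*√(-23 + 66) = -102 + (I*√4758/26)*√43 = -102 + I*√204594/26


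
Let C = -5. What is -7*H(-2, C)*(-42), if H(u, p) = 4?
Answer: 1176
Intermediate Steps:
-7*H(-2, C)*(-42) = -7*4*(-42) = -28*(-42) = 1176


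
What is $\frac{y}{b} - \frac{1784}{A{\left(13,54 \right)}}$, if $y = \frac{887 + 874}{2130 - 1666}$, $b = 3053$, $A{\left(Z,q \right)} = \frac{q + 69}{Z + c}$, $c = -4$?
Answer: $- \frac{7581528183}{58080272} \approx -130.54$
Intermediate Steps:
$A{\left(Z,q \right)} = \frac{69 + q}{-4 + Z}$ ($A{\left(Z,q \right)} = \frac{q + 69}{Z - 4} = \frac{69 + q}{-4 + Z}$)
$y = \frac{1761}{464} \approx 3.7953$
$\frac{y}{b} - \frac{1784}{A{\left(13,54 \right)}} = \frac{1761}{464 \cdot 3053} - \frac{1784}{\frac{1}{-4 + 13} \left(69 + 54\right)} = \frac{1761}{464} \cdot \frac{1}{3053} - \frac{1784}{\frac{1}{9} \cdot 123} = \frac{1761}{1416592} - \frac{1784}{\frac{1}{9} \cdot 123} = \frac{1761}{1416592} - \frac{1784}{\frac{41}{3}} = \frac{1761}{1416592} - \frac{5352}{41} = - \frac{7581528183}{58080272}$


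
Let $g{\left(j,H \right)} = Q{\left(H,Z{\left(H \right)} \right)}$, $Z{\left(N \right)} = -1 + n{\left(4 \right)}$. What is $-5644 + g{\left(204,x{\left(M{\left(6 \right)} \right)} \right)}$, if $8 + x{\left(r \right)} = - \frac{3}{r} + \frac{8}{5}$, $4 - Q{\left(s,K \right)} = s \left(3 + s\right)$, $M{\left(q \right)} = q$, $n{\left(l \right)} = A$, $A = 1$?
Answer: $- \frac{566691}{100} \approx -5666.9$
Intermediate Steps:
$n{\left(l \right)} = 1$
$Z{\left(N \right)} = 0$ ($Z{\left(N \right)} = -1 + 1 = 0$)
$Q{\left(s,K \right)} = 4 - s \left(3 + s\right)$
$x{\left(r \right)} = - \frac{32}{5} - \frac{3}{r}$ ($x{\left(r \right)} = -8 + \left(- \frac{3}{r} + \frac{8}{5}\right) = -8 + \left(\frac{8}{5} - \frac{3}{r}\right) = - \frac{32}{5} - \frac{3}{r}$)
$g{\left(j,H \right)} = 4 - H^{2} - 3 H$
$-5644 + g{\left(204,x{\left(M{\left(6 \right)} \right)} \right)} = -5644 - \left(-4 + \left(- \frac{32}{5} - \frac{3}{6}\right)^{2} + 3 \left(- \frac{32}{5} - \frac{3}{6}\right)\right) = -5644 - \left(-4 + \left(- \frac{32}{5} - \frac{1}{2}\right)^{2} + 3 \left(- \frac{32}{5} - \frac{1}{2}\right)\right) = -5644 - \frac{2291}{100} = - \frac{566691}{100}$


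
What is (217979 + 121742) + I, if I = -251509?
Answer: 88212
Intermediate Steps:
(217979 + 121742) + I = (217979 + 121742) - 251509 = 339721 - 251509 = 88212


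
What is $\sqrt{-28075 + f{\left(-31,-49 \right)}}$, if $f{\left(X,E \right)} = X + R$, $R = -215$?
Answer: $i \sqrt{28321} \approx 168.29 i$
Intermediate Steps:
$f{\left(X,E \right)} = -215 + X$ ($f{\left(X,E \right)} = X - 215 = -215 + X$)
$\sqrt{-28075 + f{\left(-31,-49 \right)}} = \sqrt{-28075 - 246} = \sqrt{-28321} = i \sqrt{28321}$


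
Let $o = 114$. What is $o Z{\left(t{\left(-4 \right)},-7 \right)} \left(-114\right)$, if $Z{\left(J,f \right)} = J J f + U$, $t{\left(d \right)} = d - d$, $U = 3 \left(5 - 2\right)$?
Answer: $-116964$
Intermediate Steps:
$U = 9$ ($U = 3 \cdot 3 = 9$)
$t{\left(d \right)} = 0$
$Z{\left(J,f \right)} = 9 + f J^{2}$ ($Z{\left(J,f \right)} = J J f + 9 = J^{2} f + 9 = f J^{2} + 9 = 9 + f J^{2}$)
$o Z{\left(t{\left(-4 \right)},-7 \right)} \left(-114\right) = 114 \left(9 - 7 \cdot 0^{2}\right) \left(-114\right) = 114 \left(9 - 0\right) \left(-114\right) = 114 \left(9 + 0\right) \left(-114\right) = 114 \cdot 9 \left(-114\right) = 1026 \left(-114\right) = -116964$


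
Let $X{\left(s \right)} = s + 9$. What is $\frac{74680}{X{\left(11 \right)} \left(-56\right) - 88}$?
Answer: $- \frac{9335}{151} \approx -61.821$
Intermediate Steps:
$X{\left(s \right)} = 9 + s$
$\frac{74680}{X{\left(11 \right)} \left(-56\right) - 88} = \frac{74680}{\left(9 + 11\right) \left(-56\right) - 88} = \frac{74680}{20 \left(-56\right) - 88} = \frac{74680}{-1120 - 88} = \frac{74680}{-1208} = 74680 \left(- \frac{1}{1208}\right) = - \frac{9335}{151}$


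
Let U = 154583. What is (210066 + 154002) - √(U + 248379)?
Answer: 364068 - √402962 ≈ 3.6343e+5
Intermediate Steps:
(210066 + 154002) - √(U + 248379) = (210066 + 154002) - √(154583 + 248379) = 364068 - √402962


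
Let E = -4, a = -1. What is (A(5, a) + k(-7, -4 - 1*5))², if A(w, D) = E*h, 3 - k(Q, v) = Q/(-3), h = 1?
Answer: 100/9 ≈ 11.111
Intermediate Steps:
k(Q, v) = 3 + Q/3 (k(Q, v) = 3 - Q/(-3) = 3 - Q*(-1)/3 = 3 - (-1)*Q/3 = 3 + Q/3)
A(w, D) = -4 (A(w, D) = -4*1 = -4)
(A(5, a) + k(-7, -4 - 1*5))² = (-4 + (3 + (⅓)*(-7)))² = (-4 + (3 - 7/3))² = (-4 + ⅔)² = (-10/3)² = 100/9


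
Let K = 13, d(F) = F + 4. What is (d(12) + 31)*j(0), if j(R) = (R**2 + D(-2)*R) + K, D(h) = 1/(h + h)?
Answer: 611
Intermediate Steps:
d(F) = 4 + F
D(h) = 1/(2*h)
j(R) = 13 + R**2 - R/4 (j(R) = (R**2 + ((1/2)/(-2))*R) + 13 = (R**2 + ((1/2)*(-1/2))*R) + 13 = (R**2 - R/4) + 13 = 13 + R**2 - R/4)
(d(12) + 31)*j(0) = ((4 + 12) + 31)*(13 + 0**2 - 1/4*0) = (16 + 31)*(13 + 0 + 0) = 47*13 = 611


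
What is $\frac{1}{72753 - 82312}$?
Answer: $- \frac{1}{9559} \approx -0.00010461$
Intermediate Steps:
$\frac{1}{72753 - 82312} = \frac{1}{-9559} = - \frac{1}{9559}$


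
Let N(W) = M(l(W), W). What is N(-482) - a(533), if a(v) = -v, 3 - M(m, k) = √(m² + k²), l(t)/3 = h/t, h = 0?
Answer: 54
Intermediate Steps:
l(t) = 0 (l(t) = 3*(0/t) = 3*0 = 0)
M(m, k) = 3 - √(k² + m²) (M(m, k) = 3 - √(m² + k²) = 3 - √(k² + m²))
N(W) = 3 - √(W²) (N(W) = 3 - √(W² + 0²) = 3 - √(W² + 0) = 3 - √(W²))
N(-482) - a(533) = (3 - √((-482)²)) - (-1)*533 = (3 - √232324) - 1*(-533) = (3 - 1*482) + 533 = (3 - 482) + 533 = -479 + 533 = 54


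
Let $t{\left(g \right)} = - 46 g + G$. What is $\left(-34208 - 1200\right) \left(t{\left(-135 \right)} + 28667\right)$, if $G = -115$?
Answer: $-1230852896$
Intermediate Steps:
$t{\left(g \right)} = -115 - 46 g$ ($t{\left(g \right)} = - 46 g - 115 = -115 - 46 g$)
$\left(-34208 - 1200\right) \left(t{\left(-135 \right)} + 28667\right) = \left(-34208 - 1200\right) \left(\left(-115 - -6210\right) + 28667\right) = \left(-34208 - 1200\right) \left(\left(-115 + 6210\right) + 28667\right) = - 35408 \left(6095 + 28667\right) = \left(-35408\right) 34762 = -1230852896$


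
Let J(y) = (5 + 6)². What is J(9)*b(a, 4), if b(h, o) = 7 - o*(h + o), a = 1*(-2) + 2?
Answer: -1089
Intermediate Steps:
J(y) = 121 (J(y) = 11² = 121)
a = 0 (a = -2 + 2 = 0)
b(h, o) = 7 - o*(h + o)
J(9)*b(a, 4) = 121*(7 - 1*4² - 1*0*4) = 121*(7 - 1*16 + 0) = 121*(7 - 16 + 0) = 121*(-9) = -1089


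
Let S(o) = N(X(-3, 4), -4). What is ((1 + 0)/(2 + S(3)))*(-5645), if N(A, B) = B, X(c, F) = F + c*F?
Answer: 5645/2 ≈ 2822.5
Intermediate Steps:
X(c, F) = F + F*c
S(o) = -4
((1 + 0)/(2 + S(3)))*(-5645) = ((1 + 0)/(2 - 4))*(-5645) = (1/(-2))*(-5645) = (1*(-1/2))*(-5645) = -1/2*(-5645) = 5645/2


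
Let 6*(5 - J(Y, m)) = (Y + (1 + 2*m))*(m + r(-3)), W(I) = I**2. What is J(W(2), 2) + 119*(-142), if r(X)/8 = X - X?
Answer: -16896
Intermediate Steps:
r(X) = 0 (r(X) = 8*(X - X) = 8*0 = 0)
J(Y, m) = 5 - m*(1 + Y + 2*m)/6 (J(Y, m) = 5 - (Y + (1 + 2*m))*(m + 0)/6 = 5 - (1 + Y + 2*m)*m/6 = 5 - m*(1 + Y + 2*m)/6)
J(W(2), 2) + 119*(-142) = (5 - 1/3*2**2 - 1/6*2 - 1/6*2**2*2) + 119*(-142) = (5 - 1/3*4 - 1/3 - 1/6*4*2) - 16898 = (5 - 4/3 - 1/3 - 4/3) - 16898 = 2 - 16898 = -16896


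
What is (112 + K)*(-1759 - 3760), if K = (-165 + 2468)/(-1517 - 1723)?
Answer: -1990024463/3240 ≈ -6.1421e+5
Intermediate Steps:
K = -2303/3240 (K = 2303/(-3240) = 2303*(-1/3240) = -2303/3240 ≈ -0.71080)
(112 + K)*(-1759 - 3760) = (112 - 2303/3240)*(-1759 - 3760) = (360577/3240)*(-5519) = -1990024463/3240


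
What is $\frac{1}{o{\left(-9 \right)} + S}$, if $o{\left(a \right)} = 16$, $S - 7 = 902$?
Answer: $\frac{1}{925} \approx 0.0010811$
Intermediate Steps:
$S = 909$ ($S = 7 + 902 = 909$)
$\frac{1}{o{\left(-9 \right)} + S} = \frac{1}{16 + 909} = \frac{1}{925}$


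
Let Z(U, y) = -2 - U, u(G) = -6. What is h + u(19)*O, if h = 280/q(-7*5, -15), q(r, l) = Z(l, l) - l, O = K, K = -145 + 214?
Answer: -404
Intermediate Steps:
K = 69
O = 69
q(r, l) = -2 - 2*l (q(r, l) = (-2 - l) - l = -2 - 2*l)
h = 10 (h = 280/(-2 - 2*(-15)) = 280/(-2 + 30) = 280/28 = 280*(1/28) = 10)
h + u(19)*O = 10 - 6*69 = 10 - 414 = -404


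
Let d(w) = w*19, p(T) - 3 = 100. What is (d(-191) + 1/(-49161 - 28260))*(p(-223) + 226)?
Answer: -92436106490/77421 ≈ -1.1939e+6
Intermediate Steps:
p(T) = 103 (p(T) = 3 + 100 = 103)
d(w) = 19*w
(d(-191) + 1/(-49161 - 28260))*(p(-223) + 226) = (19*(-191) + 1/(-49161 - 28260))*(103 + 226) = (-3629 + 1/(-77421))*329 = (-3629 - 1/77421)*329 = -280960810/77421*329 = -92436106490/77421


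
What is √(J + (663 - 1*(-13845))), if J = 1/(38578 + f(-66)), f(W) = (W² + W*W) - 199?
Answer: √32172393619839/47091 ≈ 120.45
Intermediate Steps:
f(W) = -199 + 2*W² (f(W) = (W² + W²) - 199 = 2*W² - 199 = -199 + 2*W²)
J = 1/47091 (J = 1/(38578 + (-199 + 2*(-66)²)) = 1/(38578 + (-199 + 2*4356)) = 1/(38578 + (-199 + 8712)) = 1/(38578 + 8513) = 1/47091 ≈ 2.1235e-5)
√(J + (663 - 1*(-13845))) = √(1/47091 + (663 - 1*(-13845))) = √(1/47091 + (663 + 13845)) = √(1/47091 + 14508) = √(683196229/47091) = √32172393619839/47091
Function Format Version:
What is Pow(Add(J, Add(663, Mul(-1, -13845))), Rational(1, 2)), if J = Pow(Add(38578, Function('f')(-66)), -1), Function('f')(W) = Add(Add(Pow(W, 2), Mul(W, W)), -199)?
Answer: Mul(Rational(1, 47091), Pow(32172393619839, Rational(1, 2))) ≈ 120.45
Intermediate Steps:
Function('f')(W) = Add(-199, Mul(2, Pow(W, 2))) (Function('f')(W) = Add(Add(Pow(W, 2), Pow(W, 2)), -199) = Add(Mul(2, Pow(W, 2)), -199) = Add(-199, Mul(2, Pow(W, 2))))
J = Rational(1, 47091) (J = Pow(Add(38578, Add(-199, Mul(2, Pow(-66, 2)))), -1) = Pow(Add(38578, Add(-199, Mul(2, 4356))), -1) = Pow(Add(38578, Add(-199, 8712)), -1) = Pow(Add(38578, 8513), -1) = Pow(47091, -1) = Rational(1, 47091) ≈ 2.1235e-5)
Pow(Add(J, Add(663, Mul(-1, -13845))), Rational(1, 2)) = Pow(Add(Rational(1, 47091), Add(663, Mul(-1, -13845))), Rational(1, 2)) = Pow(Add(Rational(1, 47091), Add(663, 13845)), Rational(1, 2)) = Pow(Add(Rational(1, 47091), 14508), Rational(1, 2)) = Pow(Rational(683196229, 47091), Rational(1, 2)) = Mul(Rational(1, 47091), Pow(32172393619839, Rational(1, 2)))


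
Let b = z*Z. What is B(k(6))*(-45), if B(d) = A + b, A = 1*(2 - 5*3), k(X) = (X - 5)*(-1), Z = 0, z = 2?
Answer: 585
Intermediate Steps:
b = 0 (b = 2*0 = 0)
k(X) = 5 - X (k(X) = (-5 + X)*(-1) = 5 - X)
A = -13 (A = 1*(2 - 15) = 1*(-13) = -13)
B(d) = -13 (B(d) = -13 + 0 = -13)
B(k(6))*(-45) = -13*(-45) = 585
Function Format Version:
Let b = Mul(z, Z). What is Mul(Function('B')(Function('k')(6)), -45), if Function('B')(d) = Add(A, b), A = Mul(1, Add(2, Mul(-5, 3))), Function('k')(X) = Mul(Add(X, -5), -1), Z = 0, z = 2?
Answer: 585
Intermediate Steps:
b = 0 (b = Mul(2, 0) = 0)
Function('k')(X) = Add(5, Mul(-1, X)) (Function('k')(X) = Mul(Add(-5, X), -1) = Add(5, Mul(-1, X)))
A = -13 (A = Mul(1, Add(2, -15)) = Mul(1, -13) = -13)
Function('B')(d) = -13 (Function('B')(d) = Add(-13, 0) = -13)
Mul(Function('B')(Function('k')(6)), -45) = Mul(-13, -45) = 585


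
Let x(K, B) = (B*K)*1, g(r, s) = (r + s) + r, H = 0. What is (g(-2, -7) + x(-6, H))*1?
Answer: -11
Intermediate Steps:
g(r, s) = s + 2*r
x(K, B) = B*K
(g(-2, -7) + x(-6, H))*1 = ((-7 + 2*(-2)) + 0*(-6))*1 = ((-7 - 4) + 0)*1 = (-11 + 0)*1 = -11*1 = -11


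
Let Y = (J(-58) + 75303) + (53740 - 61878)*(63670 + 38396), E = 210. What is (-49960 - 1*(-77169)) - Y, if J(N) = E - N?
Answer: 830564746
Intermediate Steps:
J(N) = 210 - N
Y = -830537537 (Y = ((210 - 1*(-58)) + 75303) + (53740 - 61878)*(63670 + 38396) = ((210 + 58) + 75303) - 8138*102066 = (268 + 75303) - 830613108 = 75571 - 830613108 = -830537537)
(-49960 - 1*(-77169)) - Y = (-49960 - 1*(-77169)) - 1*(-830537537) = (-49960 + 77169) + 830537537 = 27209 + 830537537 = 830564746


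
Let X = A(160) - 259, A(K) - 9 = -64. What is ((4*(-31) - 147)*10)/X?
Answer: 1355/157 ≈ 8.6306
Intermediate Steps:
A(K) = -55 (A(K) = 9 - 64 = -55)
X = -314 (X = -55 - 259 = -314)
((4*(-31) - 147)*10)/X = ((4*(-31) - 147)*10)/(-314) = ((-124 - 147)*10)*(-1/314) = -271*10*(-1/314) = -2710*(-1/314) = 1355/157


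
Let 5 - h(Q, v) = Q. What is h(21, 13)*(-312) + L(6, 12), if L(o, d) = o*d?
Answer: 5064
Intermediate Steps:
h(Q, v) = 5 - Q
L(o, d) = d*o
h(21, 13)*(-312) + L(6, 12) = (5 - 1*21)*(-312) + 12*6 = (5 - 21)*(-312) + 72 = -16*(-312) + 72 = 4992 + 72 = 5064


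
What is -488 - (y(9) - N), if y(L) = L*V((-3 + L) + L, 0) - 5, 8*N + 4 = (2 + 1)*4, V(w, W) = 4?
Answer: -518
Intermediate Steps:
N = 1 (N = -½ + ((2 + 1)*4)/8 = -½ + (3*4)/8 = -½ + (⅛)*12 = -½ + 3/2 = 1)
y(L) = -5 + 4*L (y(L) = L*4 - 5 = 4*L - 5 = -5 + 4*L)
-488 - (y(9) - N) = -488 - ((-5 + 4*9) - 1*1) = -488 - ((-5 + 36) - 1) = -488 - (31 - 1) = -488 - 1*30 = -488 - 30 = -518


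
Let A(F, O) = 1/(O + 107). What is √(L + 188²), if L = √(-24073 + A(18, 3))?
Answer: √(427662400 + 110*I*√291283190)/110 ≈ 188.0 + 0.41264*I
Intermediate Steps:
A(F, O) = 1/(107 + O)
L = I*√291283190/110 (L = √(-24073 + 1/(107 + 3)) = √(-24073 + 1/110) = √(-2648029/110) = I*√291283190/110 ≈ 155.15*I)
√(L + 188²) = √(I*√291283190/110 + 188²) = √(I*√291283190/110 + 35344) = √(35344 + I*√291283190/110)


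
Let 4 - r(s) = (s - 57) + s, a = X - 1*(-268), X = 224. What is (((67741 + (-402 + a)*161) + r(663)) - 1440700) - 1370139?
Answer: -2729873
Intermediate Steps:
a = 492 (a = 224 - 1*(-268) = 224 + 268 = 492)
r(s) = 61 - 2*s (r(s) = 4 - ((s - 57) + s) = 4 - ((-57 + s) + s) = 4 - (-57 + 2*s) = 4 + (57 - 2*s) = 61 - 2*s)
(((67741 + (-402 + a)*161) + r(663)) - 1440700) - 1370139 = (((67741 + (-402 + 492)*161) + (61 - 2*663)) - 1440700) - 1370139 = (((67741 + 90*161) + (61 - 1326)) - 1440700) - 1370139 = (((67741 + 14490) - 1265) - 1440700) - 1370139 = ((82231 - 1265) - 1440700) - 1370139 = (80966 - 1440700) - 1370139 = -1359734 - 1370139 = -2729873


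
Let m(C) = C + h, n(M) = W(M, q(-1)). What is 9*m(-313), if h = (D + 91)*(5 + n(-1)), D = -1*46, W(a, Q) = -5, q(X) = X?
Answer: -2817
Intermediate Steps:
n(M) = -5
D = -46
h = 0 (h = (-46 + 91)*(5 - 5) = 45*0 = 0)
m(C) = C (m(C) = C + 0 = C)
9*m(-313) = 9*(-313) = -2817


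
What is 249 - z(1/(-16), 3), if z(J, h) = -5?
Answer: 254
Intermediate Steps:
249 - z(1/(-16), 3) = 249 - 1*(-5) = 249 + 5 = 254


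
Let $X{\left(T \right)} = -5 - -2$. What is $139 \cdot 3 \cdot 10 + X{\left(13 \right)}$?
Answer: $4167$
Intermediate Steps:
$X{\left(T \right)} = -3$ ($X{\left(T \right)} = -5 + 2 = -3$)
$139 \cdot 3 \cdot 10 + X{\left(13 \right)} = 139 \cdot 3 \cdot 10 - 3 = 139 \cdot 30 - 3 = 4170 - 3 = 4167$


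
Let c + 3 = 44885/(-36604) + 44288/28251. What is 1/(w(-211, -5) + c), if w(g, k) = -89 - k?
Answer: -1034099604/89613593731 ≈ -0.011540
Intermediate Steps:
c = -2749226995/1034099604 (c = -3 + (44885/(-36604) + 44288/28251) = -3 + (44885*(-1/36604) + 44288*(1/28251)) = -3 + (-44885/36604 + 44288/28251) = -3 + 353071817/1034099604 = -2749226995/1034099604 ≈ -2.6586)
1/(w(-211, -5) + c) = 1/((-89 - 1*(-5)) - 2749226995/1034099604) = 1/((-89 + 5) - 2749226995/1034099604) = 1/(-84 - 2749226995/1034099604) = 1/(-89613593731/1034099604) = -1034099604/89613593731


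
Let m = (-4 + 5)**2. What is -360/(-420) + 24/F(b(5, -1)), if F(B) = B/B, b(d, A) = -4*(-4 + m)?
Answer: 174/7 ≈ 24.857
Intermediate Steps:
m = 1 (m = 1**2 = 1)
b(d, A) = 12 (b(d, A) = -4*(-4 + 1) = -4*(-3) = 12)
F(B) = 1
-360/(-420) + 24/F(b(5, -1)) = -360/(-420) + 24/1 = -360*(-1/420) + 24*1 = 6/7 + 24 = 174/7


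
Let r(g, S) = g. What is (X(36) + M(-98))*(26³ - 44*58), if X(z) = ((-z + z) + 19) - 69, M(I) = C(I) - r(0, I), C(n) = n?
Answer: -2223552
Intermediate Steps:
M(I) = I (M(I) = I - 1*0 = I + 0 = I)
X(z) = -50 (X(z) = (0 + 19) - 69 = 19 - 69 = -50)
(X(36) + M(-98))*(26³ - 44*58) = (-50 - 98)*(26³ - 44*58) = -148*(17576 - 2552) = -148*15024 = -2223552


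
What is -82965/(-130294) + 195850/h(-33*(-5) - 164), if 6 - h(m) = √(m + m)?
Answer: 76555650105/2214998 + 97925*√2/17 ≈ 42709.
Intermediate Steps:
h(m) = 6 - √2*√m (h(m) = 6 - √(m + m) = 6 - √(2*m) = 6 - √2*√m)
-82965/(-130294) + 195850/h(-33*(-5) - 164) = -82965/(-130294) + 195850/(6 - √2*√(-33*(-5) - 164)) = -82965*(-1/130294) + 195850/(6 - √2*√(165 - 164)) = 82965/130294 + 195850/(6 - √2*√1) = 82965/130294 + 195850/(6 - 1*√2*1) = 82965/130294 + 195850/(6 - √2)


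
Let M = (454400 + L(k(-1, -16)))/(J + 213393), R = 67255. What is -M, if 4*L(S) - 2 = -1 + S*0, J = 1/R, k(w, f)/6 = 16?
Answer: -122242755255/57406984864 ≈ -2.1294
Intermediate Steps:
k(w, f) = 96 (k(w, f) = 6*16 = 96)
J = 1/67255 ≈ 1.4869e-5
L(S) = ¼ (L(S) = ½ + (-1 + S*0)/4 = ½ + (-1 + 0)/4 = ½ + (¼)*(-1) = ½ - ¼ = ¼)
M = 122242755255/57406984864 (M = (454400 + ¼)/(1/67255 + 213393) = 1817601/(4*(14351746216/67255)) = (1817601/4)*(67255/14351746216) = 122242755255/57406984864 ≈ 2.1294)
-M = -1*122242755255/57406984864 = -122242755255/57406984864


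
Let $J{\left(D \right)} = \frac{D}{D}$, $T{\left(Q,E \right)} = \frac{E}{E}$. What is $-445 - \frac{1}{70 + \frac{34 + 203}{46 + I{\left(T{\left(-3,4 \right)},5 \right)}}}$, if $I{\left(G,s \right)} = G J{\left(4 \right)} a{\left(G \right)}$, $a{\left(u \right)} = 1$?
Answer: $- \frac{1569562}{3527} \approx -445.01$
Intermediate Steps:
$T{\left(Q,E \right)} = 1$
$J{\left(D \right)} = 1$
$I{\left(G,s \right)} = G$ ($I{\left(G,s \right)} = G 1 \cdot 1 = G 1 = G$)
$-445 - \frac{1}{70 + \frac{34 + 203}{46 + I{\left(T{\left(-3,4 \right)},5 \right)}}} = -445 - \frac{1}{70 + \frac{34 + 203}{46 + 1}} = -445 - \frac{1}{70 + \frac{237}{47}} = -445 - \frac{1}{\frac{3527}{47}} = -445 - \frac{47}{3527} = - \frac{1569562}{3527}$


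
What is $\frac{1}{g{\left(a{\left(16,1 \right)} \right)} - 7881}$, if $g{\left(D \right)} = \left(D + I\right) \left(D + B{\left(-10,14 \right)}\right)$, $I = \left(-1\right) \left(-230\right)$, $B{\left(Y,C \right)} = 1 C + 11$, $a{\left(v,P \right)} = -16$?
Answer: $- \frac{1}{5955} \approx -0.00016793$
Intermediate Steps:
$B{\left(Y,C \right)} = 11 + C$ ($B{\left(Y,C \right)} = C + 11 = 11 + C$)
$I = 230$
$g{\left(D \right)} = \left(25 + D\right) \left(230 + D\right)$ ($g{\left(D \right)} = \left(D + 230\right) \left(D + \left(11 + 14\right)\right) = \left(230 + D\right) \left(D + 25\right) = \left(230 + D\right) \left(25 + D\right) = \left(25 + D\right) \left(230 + D\right)$)
$\frac{1}{g{\left(a{\left(16,1 \right)} \right)} - 7881} = \frac{1}{\left(5750 + \left(-16\right)^{2} + 255 \left(-16\right)\right) - 7881} = \frac{1}{\left(5750 + 256 - 4080\right) - 7881} = \frac{1}{1926 - 7881} = \frac{1}{-5955} = - \frac{1}{5955}$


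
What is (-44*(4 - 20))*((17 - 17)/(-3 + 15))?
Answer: 0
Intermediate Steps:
(-44*(4 - 20))*((17 - 17)/(-3 + 15)) = (-44*(-16))*(0/12) = 704*(0*(1/12)) = 704*0 = 0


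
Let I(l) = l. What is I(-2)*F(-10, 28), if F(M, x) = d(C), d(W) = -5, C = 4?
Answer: 10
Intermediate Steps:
F(M, x) = -5
I(-2)*F(-10, 28) = -2*(-5) = 10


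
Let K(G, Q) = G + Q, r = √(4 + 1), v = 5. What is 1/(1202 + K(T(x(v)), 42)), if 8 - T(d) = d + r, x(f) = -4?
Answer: 1256/1577531 + √5/1577531 ≈ 0.00079760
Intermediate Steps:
r = √5 ≈ 2.2361
T(d) = 8 - d - √5 (T(d) = 8 - (d + √5) = 8 + (-d - √5) = 8 - d - √5)
1/(1202 + K(T(x(v)), 42)) = 1/(1202 + ((8 - 1*(-4) - √5) + 42)) = 1/(1202 + ((8 + 4 - √5) + 42)) = 1/(1202 + ((12 - √5) + 42)) = 1/(1202 + (54 - √5)) = 1/(1256 - √5)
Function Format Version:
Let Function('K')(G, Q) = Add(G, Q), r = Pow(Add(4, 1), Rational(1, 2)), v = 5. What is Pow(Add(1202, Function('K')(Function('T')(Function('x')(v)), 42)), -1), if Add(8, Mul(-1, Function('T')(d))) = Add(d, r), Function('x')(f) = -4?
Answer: Add(Rational(1256, 1577531), Mul(Rational(1, 1577531), Pow(5, Rational(1, 2)))) ≈ 0.00079760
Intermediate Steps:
r = Pow(5, Rational(1, 2)) ≈ 2.2361
Function('T')(d) = Add(8, Mul(-1, d), Mul(-1, Pow(5, Rational(1, 2)))) (Function('T')(d) = Add(8, Mul(-1, Add(d, Pow(5, Rational(1, 2))))) = Add(8, Add(Mul(-1, d), Mul(-1, Pow(5, Rational(1, 2))))) = Add(8, Mul(-1, d), Mul(-1, Pow(5, Rational(1, 2)))))
Pow(Add(1202, Function('K')(Function('T')(Function('x')(v)), 42)), -1) = Pow(Add(1202, Add(Add(8, Mul(-1, -4), Mul(-1, Pow(5, Rational(1, 2)))), 42)), -1) = Pow(Add(1202, Add(Add(8, 4, Mul(-1, Pow(5, Rational(1, 2)))), 42)), -1) = Pow(Add(1202, Add(Add(12, Mul(-1, Pow(5, Rational(1, 2)))), 42)), -1) = Pow(Add(1202, Add(54, Mul(-1, Pow(5, Rational(1, 2))))), -1) = Pow(Add(1256, Mul(-1, Pow(5, Rational(1, 2)))), -1)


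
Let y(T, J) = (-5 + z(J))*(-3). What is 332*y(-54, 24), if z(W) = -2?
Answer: 6972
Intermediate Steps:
y(T, J) = 21 (y(T, J) = (-5 - 2)*(-3) = -7*(-3) = 21)
332*y(-54, 24) = 332*21 = 6972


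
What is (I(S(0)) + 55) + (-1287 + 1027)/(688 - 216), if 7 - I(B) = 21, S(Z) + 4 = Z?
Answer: 4773/118 ≈ 40.449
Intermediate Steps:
S(Z) = -4 + Z
I(B) = -14 (I(B) = 7 - 1*21 = 7 - 21 = -14)
(I(S(0)) + 55) + (-1287 + 1027)/(688 - 216) = (-14 + 55) + (-1287 + 1027)/(688 - 216) = 41 - 260/472 = 41 - 260*1/472 = 41 - 65/118 = 4773/118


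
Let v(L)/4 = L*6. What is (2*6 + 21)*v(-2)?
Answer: -1584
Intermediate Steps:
v(L) = 24*L (v(L) = 4*(L*6) = 4*(6*L) = 24*L)
(2*6 + 21)*v(-2) = (2*6 + 21)*(24*(-2)) = (12 + 21)*(-48) = 33*(-48) = -1584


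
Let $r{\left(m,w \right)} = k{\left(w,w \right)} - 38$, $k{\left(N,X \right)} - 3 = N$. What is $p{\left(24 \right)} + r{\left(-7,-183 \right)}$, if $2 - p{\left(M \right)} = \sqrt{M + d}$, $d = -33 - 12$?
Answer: $-216 - i \sqrt{21} \approx -216.0 - 4.5826 i$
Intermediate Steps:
$k{\left(N,X \right)} = 3 + N$
$d = -45$ ($d = -33 - 12 = -45$)
$r{\left(m,w \right)} = -35 + w$ ($r{\left(m,w \right)} = \left(3 + w\right) - 38 = -35 + w$)
$p{\left(M \right)} = 2 - \sqrt{-45 + M}$ ($p{\left(M \right)} = 2 - \sqrt{M - 45} = 2 - \sqrt{-45 + M}$)
$p{\left(24 \right)} + r{\left(-7,-183 \right)} = \left(2 - \sqrt{-45 + 24}\right) - 218 = \left(2 - \sqrt{-21}\right) - 218 = \left(2 - i \sqrt{21}\right) - 218 = -216 - i \sqrt{21}$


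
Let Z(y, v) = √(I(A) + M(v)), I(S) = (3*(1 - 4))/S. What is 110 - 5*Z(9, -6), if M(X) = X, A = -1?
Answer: 110 - 5*√3 ≈ 101.34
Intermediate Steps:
I(S) = -9/S (I(S) = (3*(-3))/S = -9/S)
Z(y, v) = √(9 + v) (Z(y, v) = √(-9/(-1) + v) = √(-9*(-1) + v) = √(9 + v))
110 - 5*Z(9, -6) = 110 - 5*√(9 - 6) = 110 - 5*√3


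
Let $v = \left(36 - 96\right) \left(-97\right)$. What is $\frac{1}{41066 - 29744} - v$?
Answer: $- \frac{65894039}{11322} \approx -5820.0$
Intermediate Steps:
$v = 5820$ ($v = \left(-60\right) \left(-97\right) = 5820$)
$\frac{1}{41066 - 29744} - v = \frac{1}{41066 - 29744} - 5820 = \frac{1}{11322} - 5820 = - \frac{65894039}{11322}$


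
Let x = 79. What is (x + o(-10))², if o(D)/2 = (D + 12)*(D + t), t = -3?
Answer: 729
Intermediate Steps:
o(D) = 2*(-3 + D)*(12 + D) (o(D) = 2*((D + 12)*(D - 3)) = 2*((12 + D)*(-3 + D)) = 2*((-3 + D)*(12 + D)) = 2*(-3 + D)*(12 + D))
(x + o(-10))² = (79 + (-72 + 2*(-10)² + 18*(-10)))² = (79 + (-72 + 2*100 - 180))² = (79 + (-72 + 200 - 180))² = (79 - 52)² = 27² = 729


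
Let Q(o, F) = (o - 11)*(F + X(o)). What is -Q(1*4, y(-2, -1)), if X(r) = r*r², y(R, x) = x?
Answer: 441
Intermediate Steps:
X(r) = r³
Q(o, F) = (-11 + o)*(F + o³) (Q(o, F) = (o - 11)*(F + o³) = (-11 + o)*(F + o³))
-Q(1*4, y(-2, -1)) = -((1*4)⁴ - 11*(-1) - 11*(1*4)³ - 4) = -(4⁴ + 11 - 11*4³ - 1*4) = -(256 + 11 - 11*64 - 4) = -(256 + 11 - 704 - 4) = -1*(-441) = 441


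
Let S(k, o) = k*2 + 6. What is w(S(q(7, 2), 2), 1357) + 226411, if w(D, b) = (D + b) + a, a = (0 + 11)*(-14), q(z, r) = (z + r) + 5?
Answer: 227648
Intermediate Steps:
q(z, r) = 5 + r + z (q(z, r) = (r + z) + 5 = 5 + r + z)
a = -154 (a = 11*(-14) = -154)
S(k, o) = 6 + 2*k (S(k, o) = 2*k + 6 = 6 + 2*k)
w(D, b) = -154 + D + b (w(D, b) = (D + b) - 154 = -154 + D + b)
w(S(q(7, 2), 2), 1357) + 226411 = (-154 + (6 + 2*(5 + 2 + 7)) + 1357) + 226411 = (-154 + (6 + 2*14) + 1357) + 226411 = (-154 + (6 + 28) + 1357) + 226411 = (-154 + 34 + 1357) + 226411 = 1237 + 226411 = 227648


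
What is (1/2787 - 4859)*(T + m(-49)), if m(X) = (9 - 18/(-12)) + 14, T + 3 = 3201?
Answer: -43639198120/2787 ≈ -1.5658e+7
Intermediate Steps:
T = 3198 (T = -3 + 3201 = 3198)
m(X) = 49/2 (m(X) = (9 - 18*(-1/12)) + 14 = (9 + 3/2) + 14 = 21/2 + 14 = 49/2)
(1/2787 - 4859)*(T + m(-49)) = (1/2787 - 4859)*(3198 + 49/2) = (1/2787 - 4859)*(6445/2) = -13542032/2787*6445/2 = -43639198120/2787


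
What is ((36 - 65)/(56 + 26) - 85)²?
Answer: 48986001/6724 ≈ 7285.3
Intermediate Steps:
((36 - 65)/(56 + 26) - 85)² = (-29/82 - 85)² = (-6999/82)² = 48986001/6724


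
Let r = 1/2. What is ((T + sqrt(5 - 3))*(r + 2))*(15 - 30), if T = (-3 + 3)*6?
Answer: -75*sqrt(2)/2 ≈ -53.033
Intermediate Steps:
r = 1/2 ≈ 0.50000
T = 0 (T = 0*6 = 0)
((T + sqrt(5 - 3))*(r + 2))*(15 - 30) = ((0 + sqrt(5 - 3))*(1/2 + 2))*(15 - 30) = ((0 + sqrt(2))*(5/2))*(-15) = (sqrt(2)*(5/2))*(-15) = (5*sqrt(2)/2)*(-15) = -75*sqrt(2)/2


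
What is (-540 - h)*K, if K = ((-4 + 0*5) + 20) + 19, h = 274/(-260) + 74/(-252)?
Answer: -2205782/117 ≈ -18853.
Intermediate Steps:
h = -5518/4095 (h = 274*(-1/260) + 74*(-1/252) = -137/130 - 37/126 = -5518/4095 ≈ -1.3475)
K = 35 (K = ((-4 + 0) + 20) + 19 = (-4 + 20) + 19 = 16 + 19 = 35)
(-540 - h)*K = (-540 - 1*(-5518/4095))*35 = (-540 + 5518/4095)*35 = -2205782/4095*35 = -2205782/117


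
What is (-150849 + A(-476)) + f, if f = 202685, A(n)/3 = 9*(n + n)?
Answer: 26132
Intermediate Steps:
A(n) = 54*n (A(n) = 3*(9*(n + n)) = 3*(9*(2*n)) = 3*(18*n) = 54*n)
(-150849 + A(-476)) + f = (-150849 + 54*(-476)) + 202685 = (-150849 - 25704) + 202685 = -176553 + 202685 = 26132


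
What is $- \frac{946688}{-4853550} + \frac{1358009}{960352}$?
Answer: $\frac{3750159148063}{2330558224800} \approx 1.6091$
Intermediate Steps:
$- \frac{946688}{-4853550} + \frac{1358009}{960352} = \left(-946688\right) \left(- \frac{1}{4853550}\right) + 1358009 \cdot \frac{1}{960352} = \frac{473344}{2426775} + \frac{1358009}{960352} = \frac{3750159148063}{2330558224800}$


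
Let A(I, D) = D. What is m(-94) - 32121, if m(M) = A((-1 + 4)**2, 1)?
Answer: -32120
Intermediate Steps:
m(M) = 1
m(-94) - 32121 = 1 - 32121 = -32120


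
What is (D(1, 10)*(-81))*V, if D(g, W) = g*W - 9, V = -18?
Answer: 1458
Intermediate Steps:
D(g, W) = -9 + W*g (D(g, W) = W*g - 9 = -9 + W*g)
(D(1, 10)*(-81))*V = ((-9 + 10*1)*(-81))*(-18) = ((-9 + 10)*(-81))*(-18) = (1*(-81))*(-18) = -81*(-18) = 1458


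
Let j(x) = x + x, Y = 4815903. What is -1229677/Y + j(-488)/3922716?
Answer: -402364497005/1574284979379 ≈ -0.25559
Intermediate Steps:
j(x) = 2*x
-1229677/Y + j(-488)/3922716 = -1229677/4815903 + (2*(-488))/3922716 = -1229677*1/4815903 - 976*1/3922716 = -1229677/4815903 - 244/980679 = -402364497005/1574284979379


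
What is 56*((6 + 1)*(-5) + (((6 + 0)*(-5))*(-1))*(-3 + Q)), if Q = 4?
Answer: -280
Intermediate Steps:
56*((6 + 1)*(-5) + (((6 + 0)*(-5))*(-1))*(-3 + Q)) = 56*((6 + 1)*(-5) + (((6 + 0)*(-5))*(-1))*(-3 + 4)) = 56*(7*(-5) + ((6*(-5))*(-1))*1) = 56*(-35 - 30*(-1)*1) = 56*(-35 + 30*1) = 56*(-35 + 30) = 56*(-5) = -280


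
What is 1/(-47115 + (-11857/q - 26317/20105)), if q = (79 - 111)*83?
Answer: -53398880/2515719744167 ≈ -2.1226e-5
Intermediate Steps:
q = -2656 (q = -32*83 = -2656)
1/(-47115 + (-11857/q - 26317/20105)) = 1/(-47115 + (-11857/(-2656) - 26317/20105)) = 1/(-47115 + (-11857*(-1/2656) - 26317*1/20105)) = 1/(-47115 + (11857/2656 - 26317/20105)) = 1/(-47115 + 168487033/53398880) = 1/(-2515719744167/53398880) = -53398880/2515719744167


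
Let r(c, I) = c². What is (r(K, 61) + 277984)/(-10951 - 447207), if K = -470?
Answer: -249442/229079 ≈ -1.0889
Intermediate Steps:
(r(K, 61) + 277984)/(-10951 - 447207) = ((-470)² + 277984)/(-10951 - 447207) = (220900 + 277984)/(-458158) = 498884*(-1/458158) = -249442/229079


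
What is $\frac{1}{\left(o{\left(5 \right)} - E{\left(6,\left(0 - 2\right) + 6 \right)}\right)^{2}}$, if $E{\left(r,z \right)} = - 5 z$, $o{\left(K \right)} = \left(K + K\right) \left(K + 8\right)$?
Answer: $\frac{1}{22500} \approx 4.4444 \cdot 10^{-5}$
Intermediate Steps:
$o{\left(K \right)} = 2 K \left(8 + K\right)$
$\frac{1}{\left(o{\left(5 \right)} - E{\left(6,\left(0 - 2\right) + 6 \right)}\right)^{2}} = \frac{1}{\left(2 \cdot 5 \left(8 + 5\right) - - 5 \left(\left(0 - 2\right) + 6\right)\right)^{2}} = \frac{1}{\left(2 \cdot 5 \cdot 13 - - 5 \left(-2 + 6\right)\right)^{2}} = \frac{1}{\left(130 - \left(-5\right) 4\right)^{2}} = \frac{1}{\left(130 - -20\right)^{2}} = \frac{1}{\left(130 + 20\right)^{2}} = \frac{1}{150^{2}} = \frac{1}{22500}$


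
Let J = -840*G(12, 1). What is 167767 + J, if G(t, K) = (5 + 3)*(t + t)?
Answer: 6487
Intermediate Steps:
G(t, K) = 16*t (G(t, K) = 8*(2*t) = 16*t)
J = -161280 (J = -13440*12 = -840*192 = -161280)
167767 + J = 167767 - 161280 = 6487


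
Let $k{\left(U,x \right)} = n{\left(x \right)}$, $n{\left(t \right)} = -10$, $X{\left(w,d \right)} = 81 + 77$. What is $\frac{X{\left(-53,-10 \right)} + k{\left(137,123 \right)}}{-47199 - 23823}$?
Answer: $- \frac{74}{35511} \approx -0.0020839$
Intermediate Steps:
$X{\left(w,d \right)} = 158$
$k{\left(U,x \right)} = -10$
$\frac{X{\left(-53,-10 \right)} + k{\left(137,123 \right)}}{-47199 - 23823} = \frac{158 - 10}{-47199 - 23823} = \frac{148}{-71022} = 148 \left(- \frac{1}{71022}\right) = - \frac{74}{35511}$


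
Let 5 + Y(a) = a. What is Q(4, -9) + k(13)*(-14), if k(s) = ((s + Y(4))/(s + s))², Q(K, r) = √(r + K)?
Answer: -504/169 + I*√5 ≈ -2.9823 + 2.2361*I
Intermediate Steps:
Y(a) = -5 + a
Q(K, r) = √(K + r)
k(s) = (-1 + s)²/(4*s²) (k(s) = ((s + (-5 + 4))/(s + s))² = ((s - 1)/((2*s)))² = ((-1 + s)*(1/(2*s)))² = ((-1 + s)/(2*s))² = (-1 + s)²/(4*s²))
Q(4, -9) + k(13)*(-14) = √(4 - 9) + ((¼)*(-1 + 13)²/13²)*(-14) = √(-5) + ((¼)*(1/169)*12²)*(-14) = I*√5 + ((¼)*(1/169)*144)*(-14) = I*√5 + (36/169)*(-14) = I*√5 - 504/169 = -504/169 + I*√5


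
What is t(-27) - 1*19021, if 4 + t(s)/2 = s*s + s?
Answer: -17625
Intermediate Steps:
t(s) = -8 + 2*s + 2*s² (t(s) = -8 + 2*(s*s + s) = -8 + 2*(s² + s) = -8 + 2*(s + s²) = -8 + (2*s + 2*s²) = -8 + 2*s + 2*s²)
t(-27) - 1*19021 = (-8 + 2*(-27) + 2*(-27)²) - 1*19021 = (-8 - 54 + 2*729) - 19021 = (-8 - 54 + 1458) - 19021 = 1396 - 19021 = -17625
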